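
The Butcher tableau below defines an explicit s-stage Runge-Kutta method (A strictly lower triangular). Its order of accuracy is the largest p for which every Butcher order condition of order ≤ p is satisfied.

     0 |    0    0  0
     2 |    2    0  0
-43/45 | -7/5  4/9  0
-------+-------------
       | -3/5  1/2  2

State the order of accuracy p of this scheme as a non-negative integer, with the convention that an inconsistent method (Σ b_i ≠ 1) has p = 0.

0

b = (-3/5, 1/2, 2)
c = (0, 2, -43/45)
Ac = (0, 0, 8/9)
Σ b_i: (-3/5)·1 + 1/2·1 + 2·1 = 19/10 ≠ 1 ⇒ order 0.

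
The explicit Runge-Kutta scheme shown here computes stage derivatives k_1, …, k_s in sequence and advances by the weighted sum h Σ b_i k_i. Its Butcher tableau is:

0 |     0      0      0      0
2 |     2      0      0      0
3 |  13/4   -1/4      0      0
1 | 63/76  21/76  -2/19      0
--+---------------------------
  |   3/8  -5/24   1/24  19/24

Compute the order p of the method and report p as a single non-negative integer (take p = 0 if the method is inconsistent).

4

b = (3/8, -5/24, 1/24, 19/24)
c = (0, 2, 3, 1)
Ac = (0, 0, -1/2, 9/38)
Σ b_i: 3/8·1 + (-5/24)·1 + 1/24·1 + 19/24·1 = 1 ✓
b·c: (-5/24)·2 + 1/24·3 + 19/24·1 = 1/2 ✓
b·c²: (-5/24)·4 + 1/24·9 + 19/24·1 = 1/3 ✓
b·Ac: 1/24·(-1/2) + 19/24·9/38 = 1/6 ✓
b·c³: (-5/24)·8 + 1/24·27 + 19/24·1 = 1/4 ✓
b·(c∘Ac): 1/24·(-3/2) + 19/24·9/38 = 1/8 ✓
b·Ac²: 1/24·(-1) + 19/24·3/19 = 1/12 ✓
b·A²c: 19/24·1/19 = 1/24 ✓; 4 stages ⇒ order 4.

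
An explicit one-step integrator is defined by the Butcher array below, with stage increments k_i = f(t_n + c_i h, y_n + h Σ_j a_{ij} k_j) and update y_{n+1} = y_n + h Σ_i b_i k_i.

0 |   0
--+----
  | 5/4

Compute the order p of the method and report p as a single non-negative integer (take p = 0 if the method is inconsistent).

b = (5/4)
c = (0)
Σ b_i: 5/4·1 = 5/4 ≠ 1 ⇒ order 0.

0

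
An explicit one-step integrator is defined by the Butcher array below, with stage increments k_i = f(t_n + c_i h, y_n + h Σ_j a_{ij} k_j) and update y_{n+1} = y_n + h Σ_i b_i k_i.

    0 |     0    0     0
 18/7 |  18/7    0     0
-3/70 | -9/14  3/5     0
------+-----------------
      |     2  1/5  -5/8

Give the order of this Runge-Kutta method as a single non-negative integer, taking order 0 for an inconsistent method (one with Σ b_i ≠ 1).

b = (2, 1/5, -5/8)
c = (0, 18/7, -3/70)
Ac = (0, 0, 54/35)
Σ b_i: 2·1 + 1/5·1 + (-5/8)·1 = 63/40 ≠ 1 ⇒ order 0.

0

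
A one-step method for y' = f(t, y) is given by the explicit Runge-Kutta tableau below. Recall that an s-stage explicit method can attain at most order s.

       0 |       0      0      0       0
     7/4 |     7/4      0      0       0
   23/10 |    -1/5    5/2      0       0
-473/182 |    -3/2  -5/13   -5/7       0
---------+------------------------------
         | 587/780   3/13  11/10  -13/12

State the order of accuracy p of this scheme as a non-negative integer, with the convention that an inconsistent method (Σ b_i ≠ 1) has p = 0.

1

b = (587/780, 3/13, 11/10, -13/12)
c = (0, 7/4, 23/10, -473/182)
Ac = (0, 0, 35/8, -843/364)
Σ b_i: 587/780·1 + 3/13·1 + 11/10·1 + (-13/12)·1 = 1 ✓
b·c: 3/13·7/4 + 11/10·23/10 + (-13/12)·(-473/182) = 313913/54600 ≠ 1/2 ⇒ order 1.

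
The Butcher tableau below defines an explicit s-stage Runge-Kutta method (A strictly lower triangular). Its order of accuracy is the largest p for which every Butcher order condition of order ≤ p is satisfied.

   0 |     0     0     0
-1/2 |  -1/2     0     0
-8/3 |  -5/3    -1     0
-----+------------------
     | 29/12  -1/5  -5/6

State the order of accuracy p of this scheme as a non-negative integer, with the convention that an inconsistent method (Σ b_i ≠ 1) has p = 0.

b = (29/12, -1/5, -5/6)
c = (0, -1/2, -8/3)
Ac = (0, 0, 1/2)
Σ b_i: 29/12·1 + (-1/5)·1 + (-5/6)·1 = 83/60 ≠ 1 ⇒ order 0.

0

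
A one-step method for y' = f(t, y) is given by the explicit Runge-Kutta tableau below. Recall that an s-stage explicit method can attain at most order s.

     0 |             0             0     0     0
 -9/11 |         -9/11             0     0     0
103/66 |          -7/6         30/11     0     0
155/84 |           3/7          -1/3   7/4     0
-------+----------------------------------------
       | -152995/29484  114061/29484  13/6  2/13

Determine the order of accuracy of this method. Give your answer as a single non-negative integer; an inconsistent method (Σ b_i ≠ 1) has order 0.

b = (-152995/29484, 114061/29484, 13/6, 2/13)
c = (0, -9/11, 103/66, 155/84)
Ac = (0, 0, -270/121, 793/264)
Σ b_i: (-152995/29484)·1 + 114061/29484·1 + 13/6·1 + 2/13·1 = 1 ✓
b·c: 114061/29484·(-9/11) + 13/6·103/66 + 2/13·155/84 = 1/2 ✓
b·c²: 114061/29484·81/121 + 13/6·10609/4356 + 2/13·24025/7056 = 69844631/8324316 ≠ 1/3 ⇒ order 2.
b·Ac: 13/6·(-270/121) + 2/13·793/264 = -6349/1452 ≠ 1/6

2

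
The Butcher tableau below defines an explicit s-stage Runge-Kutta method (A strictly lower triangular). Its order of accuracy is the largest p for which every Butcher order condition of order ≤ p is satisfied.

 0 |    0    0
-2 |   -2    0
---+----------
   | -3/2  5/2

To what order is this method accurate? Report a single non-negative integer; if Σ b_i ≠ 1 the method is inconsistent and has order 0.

1

b = (-3/2, 5/2)
c = (0, -2)
Σ b_i: (-3/2)·1 + 5/2·1 = 1 ✓
b·c: 5/2·(-2) = -5 ≠ 1/2 ⇒ order 1.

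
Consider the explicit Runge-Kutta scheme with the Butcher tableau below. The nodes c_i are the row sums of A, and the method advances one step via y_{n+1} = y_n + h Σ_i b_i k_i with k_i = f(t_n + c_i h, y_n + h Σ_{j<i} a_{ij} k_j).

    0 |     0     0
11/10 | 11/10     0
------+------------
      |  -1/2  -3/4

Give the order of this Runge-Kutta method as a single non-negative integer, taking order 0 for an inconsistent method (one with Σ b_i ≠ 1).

0

b = (-1/2, -3/4)
c = (0, 11/10)
Σ b_i: (-1/2)·1 + (-3/4)·1 = -5/4 ≠ 1 ⇒ order 0.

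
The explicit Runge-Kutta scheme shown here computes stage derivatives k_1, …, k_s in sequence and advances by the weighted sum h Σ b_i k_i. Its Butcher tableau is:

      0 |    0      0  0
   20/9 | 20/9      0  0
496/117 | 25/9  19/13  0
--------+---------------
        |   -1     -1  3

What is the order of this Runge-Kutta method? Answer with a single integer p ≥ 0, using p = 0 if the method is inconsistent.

b = (-1, -1, 3)
c = (0, 20/9, 496/117)
Ac = (0, 0, 380/117)
Σ b_i: (-1)·1 + (-1)·1 + 3·1 = 1 ✓
b·c: (-1)·20/9 + 3·496/117 = 1228/117 ≠ 1/2 ⇒ order 1.

1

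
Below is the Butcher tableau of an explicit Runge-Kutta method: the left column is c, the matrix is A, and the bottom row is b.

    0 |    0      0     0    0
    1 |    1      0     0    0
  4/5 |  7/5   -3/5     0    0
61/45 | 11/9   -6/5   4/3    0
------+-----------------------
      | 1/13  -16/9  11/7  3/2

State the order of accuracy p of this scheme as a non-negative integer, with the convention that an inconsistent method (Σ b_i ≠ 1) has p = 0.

0

b = (1/13, -16/9, 11/7, 3/2)
c = (0, 1, 4/5, 61/45)
Ac = (0, 0, -3/5, -2/15)
Σ b_i: 1/13·1 + (-16/9)·1 + 11/7·1 + 3/2·1 = 2245/1638 ≠ 1 ⇒ order 0.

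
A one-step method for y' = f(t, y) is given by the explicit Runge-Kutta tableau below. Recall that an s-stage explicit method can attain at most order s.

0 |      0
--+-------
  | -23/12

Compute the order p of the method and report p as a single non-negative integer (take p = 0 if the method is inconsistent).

b = (-23/12)
c = (0)
Σ b_i: (-23/12)·1 = -23/12 ≠ 1 ⇒ order 0.

0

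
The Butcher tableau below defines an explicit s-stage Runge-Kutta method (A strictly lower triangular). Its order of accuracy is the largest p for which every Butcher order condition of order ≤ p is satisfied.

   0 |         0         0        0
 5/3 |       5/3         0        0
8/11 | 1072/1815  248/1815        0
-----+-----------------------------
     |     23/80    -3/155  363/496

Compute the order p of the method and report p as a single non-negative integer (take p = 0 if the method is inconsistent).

b = (23/80, -3/155, 363/496)
c = (0, 5/3, 8/11)
Ac = (0, 0, 248/1089)
Σ b_i: 23/80·1 + (-3/155)·1 + 363/496·1 = 1 ✓
b·c: (-3/155)·5/3 + 363/496·8/11 = 1/2 ✓
b·c²: (-3/155)·25/9 + 363/496·64/121 = 1/3 ✓
b·Ac: 363/496·248/1089 = 1/6 ✓; 3 stages ⇒ order 3.

3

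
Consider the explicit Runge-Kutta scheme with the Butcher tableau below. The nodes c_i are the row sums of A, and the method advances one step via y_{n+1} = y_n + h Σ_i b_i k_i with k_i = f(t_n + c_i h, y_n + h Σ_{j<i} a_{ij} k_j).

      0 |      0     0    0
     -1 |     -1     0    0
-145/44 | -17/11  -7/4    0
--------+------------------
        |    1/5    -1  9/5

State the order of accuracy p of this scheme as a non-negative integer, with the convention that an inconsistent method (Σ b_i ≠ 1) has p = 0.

1

b = (1/5, -1, 9/5)
c = (0, -1, -145/44)
Ac = (0, 0, 7/4)
Σ b_i: 1/5·1 + (-1)·1 + 9/5·1 = 1 ✓
b·c: (-1)·(-1) + 9/5·(-145/44) = -217/44 ≠ 1/2 ⇒ order 1.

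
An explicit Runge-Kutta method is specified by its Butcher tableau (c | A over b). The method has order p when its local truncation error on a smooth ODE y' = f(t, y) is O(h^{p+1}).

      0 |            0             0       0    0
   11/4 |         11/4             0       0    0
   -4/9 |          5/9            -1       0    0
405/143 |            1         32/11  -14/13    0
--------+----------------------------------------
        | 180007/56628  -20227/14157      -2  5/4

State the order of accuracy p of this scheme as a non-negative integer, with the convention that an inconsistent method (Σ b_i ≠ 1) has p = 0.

2

b = (180007/56628, -20227/14157, -2, 5/4)
c = (0, 11/4, -4/9, 405/143)
Ac = (0, 0, -11/4, 992/117)
Σ b_i: 180007/56628·1 + (-20227/14157)·1 + (-2)·1 + 5/4·1 = 1 ✓
b·c: (-20227/14157)·11/4 + (-2)·(-4/9) + 5/4·405/143 = 1/2 ✓
b·c²: (-20227/14157)·121/16 + (-2)·16/81 + 5/4·164025/20449 = -31103027/26501904 ≠ 1/3 ⇒ order 2.
b·Ac: (-2)·(-11/4) + 5/4·992/117 = 3767/234 ≠ 1/6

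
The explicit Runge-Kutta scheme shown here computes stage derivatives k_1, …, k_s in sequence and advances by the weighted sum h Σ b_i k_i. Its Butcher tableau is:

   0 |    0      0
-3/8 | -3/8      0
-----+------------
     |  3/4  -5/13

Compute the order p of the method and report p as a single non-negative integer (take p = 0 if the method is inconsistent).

b = (3/4, -5/13)
c = (0, -3/8)
Σ b_i: 3/4·1 + (-5/13)·1 = 19/52 ≠ 1 ⇒ order 0.

0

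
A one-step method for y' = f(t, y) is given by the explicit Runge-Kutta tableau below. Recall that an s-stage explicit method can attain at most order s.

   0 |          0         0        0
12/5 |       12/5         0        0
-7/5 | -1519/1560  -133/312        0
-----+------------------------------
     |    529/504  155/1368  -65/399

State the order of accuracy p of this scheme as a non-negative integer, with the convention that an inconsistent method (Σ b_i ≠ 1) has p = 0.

b = (529/504, 155/1368, -65/399)
c = (0, 12/5, -7/5)
Ac = (0, 0, -133/130)
Σ b_i: 529/504·1 + 155/1368·1 + (-65/399)·1 = 1 ✓
b·c: 155/1368·12/5 + (-65/399)·(-7/5) = 1/2 ✓
b·c²: 155/1368·144/25 + (-65/399)·49/25 = 1/3 ✓
b·Ac: (-65/399)·(-133/130) = 1/6 ✓; 3 stages ⇒ order 3.

3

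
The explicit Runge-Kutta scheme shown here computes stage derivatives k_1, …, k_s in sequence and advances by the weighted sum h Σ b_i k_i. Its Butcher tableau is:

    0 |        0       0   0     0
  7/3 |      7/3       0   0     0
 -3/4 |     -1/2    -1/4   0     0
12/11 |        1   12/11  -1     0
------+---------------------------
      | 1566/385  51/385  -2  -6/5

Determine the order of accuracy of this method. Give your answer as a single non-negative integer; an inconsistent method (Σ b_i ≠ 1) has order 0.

2

b = (1566/385, 51/385, -2, -6/5)
c = (0, 7/3, -3/4, 12/11)
Ac = (0, 0, -7/12, 145/44)
Σ b_i: 1566/385·1 + 51/385·1 + (-2)·1 + (-6/5)·1 = 1 ✓
b·c: 51/385·7/3 + (-2)·(-3/4) + (-6/5)·12/11 = 1/2 ✓
b·c²: 51/385·49/9 + (-2)·9/16 + (-6/5)·144/121 = -26599/14520 ≠ 1/3 ⇒ order 2.
b·Ac: (-2)·(-7/12) + (-6/5)·145/44 = -92/33 ≠ 1/6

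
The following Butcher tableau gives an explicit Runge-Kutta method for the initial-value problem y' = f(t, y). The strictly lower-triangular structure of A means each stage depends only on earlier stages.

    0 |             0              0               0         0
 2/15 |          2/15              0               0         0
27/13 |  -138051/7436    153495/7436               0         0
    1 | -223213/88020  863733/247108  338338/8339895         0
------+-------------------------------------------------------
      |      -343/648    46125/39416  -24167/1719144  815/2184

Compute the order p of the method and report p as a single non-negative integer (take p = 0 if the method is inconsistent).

b = (-343/648, 46125/39416, -24167/1719144, 815/2184)
c = (0, 2/15, 27/13, 1)
Ac = (0, 0, 10233/3718, 897/1630)
Σ b_i: (-343/648)·1 + 46125/39416·1 + (-24167/1719144)·1 + 815/2184·1 = 1 ✓
b·c: 46125/39416·2/15 + (-24167/1719144)·27/13 + 815/2184·1 = 1/2 ✓
b·c²: 46125/39416·4/225 + (-24167/1719144)·729/169 + 815/2184·1 = 1/3 ✓
b·Ac: (-24167/1719144)·10233/3718 + 815/2184·897/1630 = 1/6 ✓
b·c³: 46125/39416·8/3375 + (-24167/1719144)·19683/2197 + 815/2184·1 = 1/4 ✓
b·(c∘Ac): (-24167/1719144)·276291/48334 + 815/2184·897/1630 = 1/8 ✓
b·Ac²: (-24167/1719144)·3411/9295 + 815/2184·2899/12225 = 1/12 ✓
b·A²c: 815/2184·91/815 = 1/24 ✓; 4 stages ⇒ order 4.

4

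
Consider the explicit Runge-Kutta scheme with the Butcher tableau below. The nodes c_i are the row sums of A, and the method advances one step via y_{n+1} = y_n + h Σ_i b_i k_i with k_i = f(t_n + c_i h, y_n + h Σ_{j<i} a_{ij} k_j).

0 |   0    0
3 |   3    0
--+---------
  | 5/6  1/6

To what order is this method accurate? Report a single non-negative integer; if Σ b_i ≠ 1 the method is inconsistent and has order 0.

2

b = (5/6, 1/6)
c = (0, 3)
Σ b_i: 5/6·1 + 1/6·1 = 1 ✓
b·c: 1/6·3 = 1/2 ✓; 2 stages ⇒ order 2.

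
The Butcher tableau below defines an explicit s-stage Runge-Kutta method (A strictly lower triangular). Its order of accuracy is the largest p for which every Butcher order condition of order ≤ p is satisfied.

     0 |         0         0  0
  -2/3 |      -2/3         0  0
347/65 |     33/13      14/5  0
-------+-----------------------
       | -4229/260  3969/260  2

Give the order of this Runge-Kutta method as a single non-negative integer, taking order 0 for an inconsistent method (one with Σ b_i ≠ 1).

2

b = (-4229/260, 3969/260, 2)
c = (0, -2/3, 347/65)
Ac = (0, 0, -28/15)
Σ b_i: (-4229/260)·1 + 3969/260·1 + 2·1 = 1 ✓
b·c: 3969/260·(-2/3) + 2·347/65 = 1/2 ✓
b·c²: 3969/260·4/9 + 2·120409/4225 = 269483/4225 ≠ 1/3 ⇒ order 2.
b·Ac: 2·(-28/15) = -56/15 ≠ 1/6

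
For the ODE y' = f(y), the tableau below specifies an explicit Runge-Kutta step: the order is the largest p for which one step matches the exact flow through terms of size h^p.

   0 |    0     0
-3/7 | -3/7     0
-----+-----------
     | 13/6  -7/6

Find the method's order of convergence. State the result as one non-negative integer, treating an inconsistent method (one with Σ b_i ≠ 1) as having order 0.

b = (13/6, -7/6)
c = (0, -3/7)
Σ b_i: 13/6·1 + (-7/6)·1 = 1 ✓
b·c: (-7/6)·(-3/7) = 1/2 ✓; 2 stages ⇒ order 2.

2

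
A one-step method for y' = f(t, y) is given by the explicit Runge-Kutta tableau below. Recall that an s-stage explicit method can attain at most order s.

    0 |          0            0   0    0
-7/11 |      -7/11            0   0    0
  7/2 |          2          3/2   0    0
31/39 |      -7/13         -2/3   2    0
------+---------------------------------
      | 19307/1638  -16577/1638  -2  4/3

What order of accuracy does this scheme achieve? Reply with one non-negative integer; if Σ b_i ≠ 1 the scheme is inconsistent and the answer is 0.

b = (19307/1638, -16577/1638, -2, 4/3)
c = (0, -7/11, 7/2, 31/39)
Ac = (0, 0, -21/22, 245/33)
Σ b_i: 19307/1638·1 + (-16577/1638)·1 + (-2)·1 + 4/3·1 = 1 ✓
b·c: (-16577/1638)·(-7/11) + (-2)·7/2 + 4/3·31/39 = 1/2 ✓
b·c²: (-16577/1638)·49/121 + (-2)·49/4 + 4/3·961/1521 = -126650/4563 ≠ 1/3 ⇒ order 2.
b·Ac: (-2)·(-21/22) + 4/3·245/33 = 1169/99 ≠ 1/6

2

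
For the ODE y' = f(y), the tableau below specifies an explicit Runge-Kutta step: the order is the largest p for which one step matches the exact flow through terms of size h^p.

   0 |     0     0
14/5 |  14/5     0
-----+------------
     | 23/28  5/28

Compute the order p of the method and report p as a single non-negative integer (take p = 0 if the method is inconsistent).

b = (23/28, 5/28)
c = (0, 14/5)
Σ b_i: 23/28·1 + 5/28·1 = 1 ✓
b·c: 5/28·14/5 = 1/2 ✓; 2 stages ⇒ order 2.

2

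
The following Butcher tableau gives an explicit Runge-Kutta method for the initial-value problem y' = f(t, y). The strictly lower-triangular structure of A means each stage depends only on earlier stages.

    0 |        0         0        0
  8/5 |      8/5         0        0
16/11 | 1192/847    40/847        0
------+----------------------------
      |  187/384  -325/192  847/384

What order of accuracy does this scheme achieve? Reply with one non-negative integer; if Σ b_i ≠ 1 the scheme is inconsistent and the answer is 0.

b = (187/384, -325/192, 847/384)
c = (0, 8/5, 16/11)
Ac = (0, 0, 64/847)
Σ b_i: 187/384·1 + (-325/192)·1 + 847/384·1 = 1 ✓
b·c: (-325/192)·8/5 + 847/384·16/11 = 1/2 ✓
b·c²: (-325/192)·64/25 + 847/384·256/121 = 1/3 ✓
b·Ac: 847/384·64/847 = 1/6 ✓; 3 stages ⇒ order 3.

3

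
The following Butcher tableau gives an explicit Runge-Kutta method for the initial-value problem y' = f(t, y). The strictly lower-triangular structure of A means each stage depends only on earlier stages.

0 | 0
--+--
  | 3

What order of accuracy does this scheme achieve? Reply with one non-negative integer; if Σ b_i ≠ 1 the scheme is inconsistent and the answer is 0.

0

b = (3)
c = (0)
Σ b_i: 3·1 = 3 ≠ 1 ⇒ order 0.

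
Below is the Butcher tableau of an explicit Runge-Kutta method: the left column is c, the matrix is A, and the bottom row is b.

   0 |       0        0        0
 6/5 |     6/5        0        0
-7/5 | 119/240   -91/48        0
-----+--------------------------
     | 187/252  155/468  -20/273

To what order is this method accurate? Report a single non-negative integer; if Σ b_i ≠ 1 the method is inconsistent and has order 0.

b = (187/252, 155/468, -20/273)
c = (0, 6/5, -7/5)
Ac = (0, 0, -91/40)
Σ b_i: 187/252·1 + 155/468·1 + (-20/273)·1 = 1 ✓
b·c: 155/468·6/5 + (-20/273)·(-7/5) = 1/2 ✓
b·c²: 155/468·36/25 + (-20/273)·49/25 = 1/3 ✓
b·Ac: (-20/273)·(-91/40) = 1/6 ✓; 3 stages ⇒ order 3.

3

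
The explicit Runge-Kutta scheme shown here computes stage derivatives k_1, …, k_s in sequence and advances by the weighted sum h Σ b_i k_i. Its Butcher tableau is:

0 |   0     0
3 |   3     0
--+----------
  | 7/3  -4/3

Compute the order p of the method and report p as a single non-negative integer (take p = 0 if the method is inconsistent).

b = (7/3, -4/3)
c = (0, 3)
Σ b_i: 7/3·1 + (-4/3)·1 = 1 ✓
b·c: (-4/3)·3 = -4 ≠ 1/2 ⇒ order 1.

1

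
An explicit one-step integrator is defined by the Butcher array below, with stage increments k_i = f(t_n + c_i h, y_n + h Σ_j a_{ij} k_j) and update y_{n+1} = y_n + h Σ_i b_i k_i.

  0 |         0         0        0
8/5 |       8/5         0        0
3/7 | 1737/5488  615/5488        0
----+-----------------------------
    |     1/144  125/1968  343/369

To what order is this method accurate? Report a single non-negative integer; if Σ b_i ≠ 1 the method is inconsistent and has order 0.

b = (1/144, 125/1968, 343/369)
c = (0, 8/5, 3/7)
Ac = (0, 0, 123/686)
Σ b_i: 1/144·1 + 125/1968·1 + 343/369·1 = 1 ✓
b·c: 125/1968·8/5 + 343/369·3/7 = 1/2 ✓
b·c²: 125/1968·64/25 + 343/369·9/49 = 1/3 ✓
b·Ac: 343/369·123/686 = 1/6 ✓; 3 stages ⇒ order 3.

3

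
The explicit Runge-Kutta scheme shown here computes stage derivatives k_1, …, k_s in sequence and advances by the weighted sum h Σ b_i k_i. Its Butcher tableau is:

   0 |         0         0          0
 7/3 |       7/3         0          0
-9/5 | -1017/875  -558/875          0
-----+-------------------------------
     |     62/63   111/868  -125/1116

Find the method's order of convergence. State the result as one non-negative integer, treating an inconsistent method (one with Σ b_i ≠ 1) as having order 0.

3

b = (62/63, 111/868, -125/1116)
c = (0, 7/3, -9/5)
Ac = (0, 0, -186/125)
Σ b_i: 62/63·1 + 111/868·1 + (-125/1116)·1 = 1 ✓
b·c: 111/868·7/3 + (-125/1116)·(-9/5) = 1/2 ✓
b·c²: 111/868·49/9 + (-125/1116)·81/25 = 1/3 ✓
b·Ac: (-125/1116)·(-186/125) = 1/6 ✓; 3 stages ⇒ order 3.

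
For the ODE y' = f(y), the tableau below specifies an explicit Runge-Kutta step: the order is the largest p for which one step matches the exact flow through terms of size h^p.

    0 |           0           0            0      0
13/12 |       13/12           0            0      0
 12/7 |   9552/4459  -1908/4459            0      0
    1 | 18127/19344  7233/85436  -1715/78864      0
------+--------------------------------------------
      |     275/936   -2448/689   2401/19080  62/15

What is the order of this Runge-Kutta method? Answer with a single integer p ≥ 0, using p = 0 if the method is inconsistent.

4

b = (275/936, -2448/689, 2401/19080, 62/15)
c = (0, 13/12, 12/7, 1)
Ac = (0, 0, -159/343, 27/496)
Σ b_i: 275/936·1 + (-2448/689)·1 + 2401/19080·1 + 62/15·1 = 1 ✓
b·c: (-2448/689)·13/12 + 2401/19080·12/7 + 62/15·1 = 1/2 ✓
b·c²: (-2448/689)·169/144 + 2401/19080·144/49 + 62/15·1 = 1/3 ✓
b·Ac: 2401/19080·(-159/343) + 62/15·27/496 = 1/6 ✓
b·c³: (-2448/689)·2197/1728 + 2401/19080·1728/343 + 62/15·1 = 1/4 ✓
b·(c∘Ac): 2401/19080·(-1908/2401) + 62/15·27/496 = 1/8 ✓
b·Ac²: 2401/19080·(-689/1372) + 62/15·211/5952 = 1/12 ✓
b·A²c: 62/15·5/496 = 1/24 ✓; 4 stages ⇒ order 4.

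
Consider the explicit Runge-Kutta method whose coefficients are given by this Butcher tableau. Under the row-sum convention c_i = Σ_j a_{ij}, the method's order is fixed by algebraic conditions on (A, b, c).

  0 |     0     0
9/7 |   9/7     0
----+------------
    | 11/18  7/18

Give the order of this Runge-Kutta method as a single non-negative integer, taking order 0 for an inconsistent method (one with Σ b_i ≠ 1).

2

b = (11/18, 7/18)
c = (0, 9/7)
Σ b_i: 11/18·1 + 7/18·1 = 1 ✓
b·c: 7/18·9/7 = 1/2 ✓; 2 stages ⇒ order 2.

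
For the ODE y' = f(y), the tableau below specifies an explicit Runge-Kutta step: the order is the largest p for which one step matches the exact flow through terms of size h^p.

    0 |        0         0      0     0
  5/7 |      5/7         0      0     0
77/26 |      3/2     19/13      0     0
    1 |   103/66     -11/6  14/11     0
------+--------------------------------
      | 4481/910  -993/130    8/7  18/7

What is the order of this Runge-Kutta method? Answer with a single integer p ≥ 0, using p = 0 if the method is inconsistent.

2

b = (4481/910, -993/130, 8/7, 18/7)
c = (0, 5/7, 77/26, 1)
Ac = (0, 0, 95/91, 1343/546)
Σ b_i: 4481/910·1 + (-993/130)·1 + 8/7·1 + 18/7·1 = 1 ✓
b·c: (-993/130)·5/7 + 8/7·77/26 + 18/7·1 = 1/2 ✓
b·c²: (-993/130)·25/49 + 8/7·5929/676 + 18/7·1 = 144055/16562 ≠ 1/3 ⇒ order 2.
b·Ac: 8/7·95/91 + 18/7·1343/546 = 4789/637 ≠ 1/6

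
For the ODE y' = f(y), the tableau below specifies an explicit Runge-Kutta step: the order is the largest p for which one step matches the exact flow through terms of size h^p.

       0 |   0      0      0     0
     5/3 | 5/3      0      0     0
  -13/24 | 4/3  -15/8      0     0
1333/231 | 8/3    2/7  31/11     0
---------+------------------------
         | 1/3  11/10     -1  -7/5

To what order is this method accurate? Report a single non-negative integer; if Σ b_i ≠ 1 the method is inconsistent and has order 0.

0

b = (1/3, 11/10, -1, -7/5)
c = (0, 5/3, -13/24, 1333/231)
Ac = (0, 0, -25/8, -647/616)
Σ b_i: 1/3·1 + 11/10·1 + (-1)·1 + (-7/5)·1 = -29/30 ≠ 1 ⇒ order 0.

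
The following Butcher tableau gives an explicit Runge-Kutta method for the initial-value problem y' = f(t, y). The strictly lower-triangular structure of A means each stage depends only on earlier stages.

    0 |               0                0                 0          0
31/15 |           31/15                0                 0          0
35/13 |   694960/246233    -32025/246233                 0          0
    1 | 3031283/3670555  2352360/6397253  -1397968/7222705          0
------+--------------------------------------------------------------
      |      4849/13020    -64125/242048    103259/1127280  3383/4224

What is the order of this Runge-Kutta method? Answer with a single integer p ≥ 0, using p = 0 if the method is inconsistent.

b = (4849/13020, -64125/242048, 103259/1127280, 3383/4224)
c = (0, 31/15, 35/13, 1)
Ac = (0, 0, -2135/7943, 808/3383)
Σ b_i: 4849/13020·1 + (-64125/242048)·1 + 103259/1127280·1 + 3383/4224·1 = 1 ✓
b·c: (-64125/242048)·31/15 + 103259/1127280·35/13 + 3383/4224·1 = 1/2 ✓
b·c²: (-64125/242048)·961/225 + 103259/1127280·1225/169 + 3383/4224·1 = 1/3 ✓
b·Ac: 103259/1127280·(-2135/7943) + 3383/4224·808/3383 = 1/6 ✓
b·c³: (-64125/242048)·29791/3375 + 103259/1127280·42875/2197 + 3383/4224·1 = 1/4 ✓
b·(c∘Ac): 103259/1127280·(-74725/103259) + 3383/4224·808/3383 = 1/8 ✓
b·Ac²: 103259/1127280·(-13237/23829) + 3383/4224·8504/50745 = 1/12 ✓
b·A²c: 3383/4224·176/3383 = 1/24 ✓; 4 stages ⇒ order 4.

4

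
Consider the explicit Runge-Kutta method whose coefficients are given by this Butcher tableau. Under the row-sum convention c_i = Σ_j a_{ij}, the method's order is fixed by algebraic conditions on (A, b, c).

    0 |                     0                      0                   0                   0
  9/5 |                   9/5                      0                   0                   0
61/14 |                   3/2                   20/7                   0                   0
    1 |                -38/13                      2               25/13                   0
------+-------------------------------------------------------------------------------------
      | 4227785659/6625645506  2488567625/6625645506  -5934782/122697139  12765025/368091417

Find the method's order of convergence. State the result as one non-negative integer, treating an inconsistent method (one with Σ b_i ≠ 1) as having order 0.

3

b = (4227785659/6625645506, 2488567625/6625645506, -5934782/122697139, 12765025/368091417)
c = (0, 9/5, 61/14, 1)
Ac = (0, 0, 36/7, 10901/910)
Σ b_i: 4227785659/6625645506·1 + 2488567625/6625645506·1 + (-5934782/122697139)·1 + 12765025/368091417·1 = 1 ✓
b·c: 2488567625/6625645506·9/5 + (-5934782/122697139)·61/14 + 12765025/368091417·1 = 1/2 ✓
b·c²: 2488567625/6625645506·81/25 + (-5934782/122697139)·3721/196 + 12765025/368091417·1 = 1/3 ✓
b·Ac: (-5934782/122697139)·36/7 + 12765025/368091417·10901/910 = 1/6 ✓
b·c³: 2488567625/6625645506·729/125 + (-5934782/122697139)·226981/2744 + 12765025/368091417·1 = -18303520943/10306559676 ≠ 1/4 ⇒ order 3.
b·(c∘Ac): (-5934782/122697139)·1098/49 + 12765025/368091417·10901/910 = -492097829/736182834 ≠ 1/8
b·Ac²: (-5934782/122697139)·324/35 + 12765025/368091417·2738401/63700 = 53751407639/51532798380 ≠ 1/12
b·A²c: 12765025/368091417·900/91 = 42082500/122697139 ≠ 1/24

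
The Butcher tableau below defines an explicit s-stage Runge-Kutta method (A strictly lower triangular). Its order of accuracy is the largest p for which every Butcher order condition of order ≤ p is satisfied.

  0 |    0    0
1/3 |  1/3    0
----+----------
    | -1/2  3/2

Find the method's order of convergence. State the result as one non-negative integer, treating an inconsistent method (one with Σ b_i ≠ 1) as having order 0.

b = (-1/2, 3/2)
c = (0, 1/3)
Σ b_i: (-1/2)·1 + 3/2·1 = 1 ✓
b·c: 3/2·1/3 = 1/2 ✓; 2 stages ⇒ order 2.

2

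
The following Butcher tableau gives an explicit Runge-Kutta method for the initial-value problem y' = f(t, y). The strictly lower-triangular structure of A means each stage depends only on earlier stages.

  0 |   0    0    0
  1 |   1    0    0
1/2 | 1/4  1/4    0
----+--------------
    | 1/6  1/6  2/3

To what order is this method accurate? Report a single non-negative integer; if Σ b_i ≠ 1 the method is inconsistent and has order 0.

3

b = (1/6, 1/6, 2/3)
c = (0, 1, 1/2)
Ac = (0, 0, 1/4)
Σ b_i: 1/6·1 + 1/6·1 + 2/3·1 = 1 ✓
b·c: 1/6·1 + 2/3·1/2 = 1/2 ✓
b·c²: 1/6·1 + 2/3·1/4 = 1/3 ✓
b·Ac: 2/3·1/4 = 1/6 ✓; 3 stages ⇒ order 3.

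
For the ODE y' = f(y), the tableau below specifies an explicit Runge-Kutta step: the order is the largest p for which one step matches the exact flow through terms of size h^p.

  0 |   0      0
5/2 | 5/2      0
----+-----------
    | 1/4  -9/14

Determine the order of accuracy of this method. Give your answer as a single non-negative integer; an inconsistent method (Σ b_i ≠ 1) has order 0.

0

b = (1/4, -9/14)
c = (0, 5/2)
Σ b_i: 1/4·1 + (-9/14)·1 = -11/28 ≠ 1 ⇒ order 0.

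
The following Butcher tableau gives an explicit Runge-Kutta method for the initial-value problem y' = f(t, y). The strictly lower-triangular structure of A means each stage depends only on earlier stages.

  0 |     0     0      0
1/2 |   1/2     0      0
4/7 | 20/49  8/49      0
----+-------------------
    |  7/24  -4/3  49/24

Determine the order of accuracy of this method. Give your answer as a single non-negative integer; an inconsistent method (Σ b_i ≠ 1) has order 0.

3

b = (7/24, -4/3, 49/24)
c = (0, 1/2, 4/7)
Ac = (0, 0, 4/49)
Σ b_i: 7/24·1 + (-4/3)·1 + 49/24·1 = 1 ✓
b·c: (-4/3)·1/2 + 49/24·4/7 = 1/2 ✓
b·c²: (-4/3)·1/4 + 49/24·16/49 = 1/3 ✓
b·Ac: 49/24·4/49 = 1/6 ✓; 3 stages ⇒ order 3.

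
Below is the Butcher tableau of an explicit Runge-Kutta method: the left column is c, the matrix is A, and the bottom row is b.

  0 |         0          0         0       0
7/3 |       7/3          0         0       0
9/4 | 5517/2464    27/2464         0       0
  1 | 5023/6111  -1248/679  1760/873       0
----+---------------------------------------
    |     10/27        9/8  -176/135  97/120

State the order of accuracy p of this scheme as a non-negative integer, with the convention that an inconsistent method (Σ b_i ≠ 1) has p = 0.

4

b = (10/27, 9/8, -176/135, 97/120)
c = (0, 7/3, 9/4, 1)
Ac = (0, 0, 9/352, 24/97)
Σ b_i: 10/27·1 + 9/8·1 + (-176/135)·1 + 97/120·1 = 1 ✓
b·c: 9/8·7/3 + (-176/135)·9/4 + 97/120·1 = 1/2 ✓
b·c²: 9/8·49/9 + (-176/135)·81/16 + 97/120·1 = 1/3 ✓
b·Ac: (-176/135)·9/352 + 97/120·24/97 = 1/6 ✓
b·c³: 9/8·343/27 + (-176/135)·729/64 + 97/120·1 = 1/4 ✓
b·(c∘Ac): (-176/135)·81/1408 + 97/120·24/97 = 1/8 ✓
b·Ac²: (-176/135)·21/352 + 97/120·58/291 = 1/12 ✓
b·A²c: 97/120·5/97 = 1/24 ✓; 4 stages ⇒ order 4.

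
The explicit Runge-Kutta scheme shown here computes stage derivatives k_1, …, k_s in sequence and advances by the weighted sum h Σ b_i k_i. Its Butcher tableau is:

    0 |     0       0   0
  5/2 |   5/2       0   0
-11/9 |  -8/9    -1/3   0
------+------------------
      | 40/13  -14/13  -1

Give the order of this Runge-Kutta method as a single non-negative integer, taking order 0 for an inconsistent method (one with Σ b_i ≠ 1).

b = (40/13, -14/13, -1)
c = (0, 5/2, -11/9)
Ac = (0, 0, -5/6)
Σ b_i: 40/13·1 + (-14/13)·1 + (-1)·1 = 1 ✓
b·c: (-14/13)·5/2 + (-1)·(-11/9) = -172/117 ≠ 1/2 ⇒ order 1.

1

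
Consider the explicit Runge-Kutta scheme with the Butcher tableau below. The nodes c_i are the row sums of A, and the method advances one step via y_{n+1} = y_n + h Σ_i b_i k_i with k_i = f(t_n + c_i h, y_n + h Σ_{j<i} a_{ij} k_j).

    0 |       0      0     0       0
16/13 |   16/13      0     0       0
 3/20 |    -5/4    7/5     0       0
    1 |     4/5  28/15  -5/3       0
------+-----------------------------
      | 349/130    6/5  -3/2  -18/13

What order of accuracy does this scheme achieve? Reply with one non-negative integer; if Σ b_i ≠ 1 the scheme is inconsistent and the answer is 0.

b = (349/130, 6/5, -3/2, -18/13)
c = (0, 16/13, 3/20, 1)
Ac = (0, 0, 112/65, 1597/780)
Σ b_i: 349/130·1 + 6/5·1 + (-3/2)·1 + (-18/13)·1 = 1 ✓
b·c: 6/5·16/13 + (-3/2)·3/20 + (-18/13)·1 = -69/520 ≠ 1/2 ⇒ order 1.

1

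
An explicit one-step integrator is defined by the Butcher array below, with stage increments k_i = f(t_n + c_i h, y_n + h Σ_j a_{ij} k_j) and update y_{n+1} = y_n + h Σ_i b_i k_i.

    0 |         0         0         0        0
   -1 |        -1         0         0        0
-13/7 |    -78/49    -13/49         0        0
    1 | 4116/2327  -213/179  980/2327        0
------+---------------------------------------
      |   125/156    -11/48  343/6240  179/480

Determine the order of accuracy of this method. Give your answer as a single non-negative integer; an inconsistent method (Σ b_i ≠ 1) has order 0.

4

b = (125/156, -11/48, 343/6240, 179/480)
c = (0, -1, -13/7, 1)
Ac = (0, 0, 13/49, 73/179)
Σ b_i: 125/156·1 + (-11/48)·1 + 343/6240·1 + 179/480·1 = 1 ✓
b·c: (-11/48)·(-1) + 343/6240·(-13/7) + 179/480·1 = 1/2 ✓
b·c²: (-11/48)·1 + 343/6240·169/49 + 179/480·1 = 1/3 ✓
b·Ac: 343/6240·13/49 + 179/480·73/179 = 1/6 ✓
b·c³: (-11/48)·(-1) + 343/6240·(-2197/343) + 179/480·1 = 1/4 ✓
b·(c∘Ac): 343/6240·(-169/343) + 179/480·73/179 = 1/8 ✓
b·Ac²: 343/6240·(-13/49) + 179/480·47/179 = 1/12 ✓
b·A²c: 179/480·20/179 = 1/24 ✓; 4 stages ⇒ order 4.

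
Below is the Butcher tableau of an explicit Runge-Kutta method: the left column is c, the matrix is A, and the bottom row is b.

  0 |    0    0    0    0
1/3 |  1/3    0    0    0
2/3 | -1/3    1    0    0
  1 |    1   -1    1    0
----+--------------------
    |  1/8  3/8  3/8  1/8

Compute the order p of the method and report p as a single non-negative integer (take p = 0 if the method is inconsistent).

4

b = (1/8, 3/8, 3/8, 1/8)
c = (0, 1/3, 2/3, 1)
Ac = (0, 0, 1/3, 1/3)
Σ b_i: 1/8·1 + 3/8·1 + 3/8·1 + 1/8·1 = 1 ✓
b·c: 3/8·1/3 + 3/8·2/3 + 1/8·1 = 1/2 ✓
b·c²: 3/8·1/9 + 3/8·4/9 + 1/8·1 = 1/3 ✓
b·Ac: 3/8·1/3 + 1/8·1/3 = 1/6 ✓
b·c³: 3/8·1/27 + 3/8·8/27 + 1/8·1 = 1/4 ✓
b·(c∘Ac): 3/8·2/9 + 1/8·1/3 = 1/8 ✓
b·Ac²: 3/8·1/9 + 1/8·1/3 = 1/12 ✓
b·A²c: 1/8·1/3 = 1/24 ✓; 4 stages ⇒ order 4.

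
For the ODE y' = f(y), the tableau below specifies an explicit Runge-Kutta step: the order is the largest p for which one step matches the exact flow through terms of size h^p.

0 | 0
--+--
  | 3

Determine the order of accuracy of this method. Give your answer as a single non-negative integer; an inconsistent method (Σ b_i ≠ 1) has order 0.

0

b = (3)
c = (0)
Σ b_i: 3·1 = 3 ≠ 1 ⇒ order 0.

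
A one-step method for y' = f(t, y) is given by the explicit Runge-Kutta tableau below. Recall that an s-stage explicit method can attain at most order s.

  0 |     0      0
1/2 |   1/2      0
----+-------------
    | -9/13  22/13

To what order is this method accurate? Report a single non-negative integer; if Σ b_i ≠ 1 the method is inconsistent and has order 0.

b = (-9/13, 22/13)
c = (0, 1/2)
Σ b_i: (-9/13)·1 + 22/13·1 = 1 ✓
b·c: 22/13·1/2 = 11/13 ≠ 1/2 ⇒ order 1.

1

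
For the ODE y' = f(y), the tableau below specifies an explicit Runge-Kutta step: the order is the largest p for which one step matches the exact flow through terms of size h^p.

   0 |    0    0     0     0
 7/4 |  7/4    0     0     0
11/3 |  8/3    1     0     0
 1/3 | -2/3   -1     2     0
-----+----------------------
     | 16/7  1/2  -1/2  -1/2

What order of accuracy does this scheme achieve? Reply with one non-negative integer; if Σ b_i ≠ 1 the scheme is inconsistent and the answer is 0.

0

b = (16/7, 1/2, -1/2, -1/2)
c = (0, 7/4, 11/3, 1/3)
Ac = (0, 0, 7/4, 67/12)
Σ b_i: 16/7·1 + 1/2·1 + (-1/2)·1 + (-1/2)·1 = 25/14 ≠ 1 ⇒ order 0.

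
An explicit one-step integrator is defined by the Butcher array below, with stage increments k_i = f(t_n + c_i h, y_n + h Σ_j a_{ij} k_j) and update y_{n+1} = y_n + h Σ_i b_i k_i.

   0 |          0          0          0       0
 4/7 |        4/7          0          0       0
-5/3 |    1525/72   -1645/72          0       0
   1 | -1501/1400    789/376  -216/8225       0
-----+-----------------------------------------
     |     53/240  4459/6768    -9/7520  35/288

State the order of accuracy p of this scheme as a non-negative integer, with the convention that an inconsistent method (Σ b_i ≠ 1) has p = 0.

4

b = (53/240, 4459/6768, -9/7520, 35/288)
c = (0, 4/7, -5/3, 1)
Ac = (0, 0, -235/18, 87/70)
Σ b_i: 53/240·1 + 4459/6768·1 + (-9/7520)·1 + 35/288·1 = 1 ✓
b·c: 4459/6768·4/7 + (-9/7520)·(-5/3) + 35/288·1 = 1/2 ✓
b·c²: 4459/6768·16/49 + (-9/7520)·25/9 + 35/288·1 = 1/3 ✓
b·Ac: (-9/7520)·(-235/18) + 35/288·87/70 = 1/6 ✓
b·c³: 4459/6768·64/343 + (-9/7520)·(-125/27) + 35/288·1 = 1/4 ✓
b·(c∘Ac): (-9/7520)·1175/54 + 35/288·87/70 = 1/8 ✓
b·Ac²: (-9/7520)·(-470/63) + 35/288·30/49 = 1/12 ✓
b·A²c: 35/288·12/35 = 1/24 ✓; 4 stages ⇒ order 4.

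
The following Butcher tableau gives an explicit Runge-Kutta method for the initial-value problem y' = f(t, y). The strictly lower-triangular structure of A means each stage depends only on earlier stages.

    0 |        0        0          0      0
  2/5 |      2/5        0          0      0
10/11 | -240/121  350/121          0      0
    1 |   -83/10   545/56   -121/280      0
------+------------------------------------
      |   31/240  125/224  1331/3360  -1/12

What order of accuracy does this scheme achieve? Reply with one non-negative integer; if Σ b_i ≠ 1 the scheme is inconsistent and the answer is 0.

4

b = (31/240, 125/224, 1331/3360, -1/12)
c = (0, 2/5, 10/11, 1)
Ac = (0, 0, 140/121, 7/2)
Σ b_i: 31/240·1 + 125/224·1 + 1331/3360·1 + (-1/12)·1 = 1 ✓
b·c: 125/224·2/5 + 1331/3360·10/11 + (-1/12)·1 = 1/2 ✓
b·c²: 125/224·4/25 + 1331/3360·100/121 + (-1/12)·1 = 1/3 ✓
b·Ac: 1331/3360·140/121 + (-1/12)·7/2 = 1/6 ✓
b·c³: 125/224·8/125 + 1331/3360·1000/1331 + (-1/12)·1 = 1/4 ✓
b·(c∘Ac): 1331/3360·1400/1331 + (-1/12)·7/2 = 1/8 ✓
b·Ac²: 1331/3360·56/121 + (-1/12)·6/5 = 1/12 ✓
b·A²c: (-1/12)·(-1/2) = 1/24 ✓; 4 stages ⇒ order 4.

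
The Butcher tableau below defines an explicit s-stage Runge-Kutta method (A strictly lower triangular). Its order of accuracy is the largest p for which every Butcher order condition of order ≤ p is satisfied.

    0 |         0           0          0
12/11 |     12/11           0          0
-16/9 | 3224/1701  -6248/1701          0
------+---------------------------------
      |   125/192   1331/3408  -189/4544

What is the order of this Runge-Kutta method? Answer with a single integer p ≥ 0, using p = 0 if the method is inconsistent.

b = (125/192, 1331/3408, -189/4544)
c = (0, 12/11, -16/9)
Ac = (0, 0, -2272/567)
Σ b_i: 125/192·1 + 1331/3408·1 + (-189/4544)·1 = 1 ✓
b·c: 1331/3408·12/11 + (-189/4544)·(-16/9) = 1/2 ✓
b·c²: 1331/3408·144/121 + (-189/4544)·256/81 = 1/3 ✓
b·Ac: (-189/4544)·(-2272/567) = 1/6 ✓; 3 stages ⇒ order 3.

3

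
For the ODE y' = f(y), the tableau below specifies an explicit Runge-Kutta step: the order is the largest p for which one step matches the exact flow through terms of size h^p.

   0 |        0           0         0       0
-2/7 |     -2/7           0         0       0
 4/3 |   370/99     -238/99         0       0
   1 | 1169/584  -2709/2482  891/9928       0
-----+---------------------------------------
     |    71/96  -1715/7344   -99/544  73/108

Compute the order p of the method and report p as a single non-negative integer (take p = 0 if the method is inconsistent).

b = (71/96, -1715/7344, -99/544, 73/108)
c = (0, -2/7, 4/3, 1)
Ac = (0, 0, 68/99, 63/146)
Σ b_i: 71/96·1 + (-1715/7344)·1 + (-99/544)·1 + 73/108·1 = 1 ✓
b·c: (-1715/7344)·(-2/7) + (-99/544)·4/3 + 73/108·1 = 1/2 ✓
b·c²: (-1715/7344)·4/49 + (-99/544)·16/9 + 73/108·1 = 1/3 ✓
b·Ac: (-99/544)·68/99 + 73/108·63/146 = 1/6 ✓
b·c³: (-1715/7344)·(-8/343) + (-99/544)·64/27 + 73/108·1 = 1/4 ✓
b·(c∘Ac): (-99/544)·272/297 + 73/108·63/146 = 1/8 ✓
b·Ac²: (-99/544)·(-136/693) + 73/108·36/511 = 1/12 ✓
b·A²c: 73/108·9/146 = 1/24 ✓; 4 stages ⇒ order 4.

4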